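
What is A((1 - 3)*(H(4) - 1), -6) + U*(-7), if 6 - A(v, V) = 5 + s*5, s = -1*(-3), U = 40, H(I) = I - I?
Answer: -294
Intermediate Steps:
H(I) = 0
s = 3
A(v, V) = -14 (A(v, V) = 6 - (5 + 3*5) = 6 - (5 + 15) = 6 - 1*20 = 6 - 20 = -14)
A((1 - 3)*(H(4) - 1), -6) + U*(-7) = -14 + 40*(-7) = -14 - 280 = -294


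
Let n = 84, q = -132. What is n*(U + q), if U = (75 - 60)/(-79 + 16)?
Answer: -11108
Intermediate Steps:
U = -5/21 (U = 15/(-63) = 15*(-1/63) = -5/21 ≈ -0.23810)
n*(U + q) = 84*(-5/21 - 132) = 84*(-2777/21) = -11108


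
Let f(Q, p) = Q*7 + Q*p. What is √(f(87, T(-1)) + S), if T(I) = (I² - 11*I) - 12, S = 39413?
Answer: √40022 ≈ 200.05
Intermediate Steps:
T(I) = -12 + I² - 11*I
f(Q, p) = 7*Q + Q*p
√(f(87, T(-1)) + S) = √(87*(7 + (-12 + (-1)² - 11*(-1))) + 39413) = √(87*(7 + (-12 + 1 + 11)) + 39413) = √(87*(7 + 0) + 39413) = √(87*7 + 39413) = √(609 + 39413) = √40022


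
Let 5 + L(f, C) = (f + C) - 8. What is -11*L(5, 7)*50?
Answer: 550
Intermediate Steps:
L(f, C) = -13 + C + f (L(f, C) = -5 + ((f + C) - 8) = -5 + ((C + f) - 8) = -5 + (-8 + C + f) = -13 + C + f)
-11*L(5, 7)*50 = -11*(-13 + 7 + 5)*50 = -11*(-1)*50 = 11*50 = 550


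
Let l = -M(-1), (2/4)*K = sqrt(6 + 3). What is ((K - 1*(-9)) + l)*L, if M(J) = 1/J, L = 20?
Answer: 320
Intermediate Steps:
K = 6 (K = 2*sqrt(6 + 3) = 2*sqrt(9) = 2*3 = 6)
M(J) = 1/J
l = 1 (l = -1/(-1) = -1*(-1) = 1)
((K - 1*(-9)) + l)*L = ((6 - 1*(-9)) + 1)*20 = ((6 + 9) + 1)*20 = (15 + 1)*20 = 16*20 = 320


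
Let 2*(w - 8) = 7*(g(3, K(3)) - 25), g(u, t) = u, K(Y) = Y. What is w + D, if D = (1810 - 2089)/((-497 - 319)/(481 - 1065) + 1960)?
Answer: -9899925/143182 ≈ -69.142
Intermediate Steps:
D = -20367/143182 (D = -279/(-816/(-584) + 1960) = -279/(-816*(-1/584) + 1960) = -279/(102/73 + 1960) = -279/143182/73 = -279*73/143182 = -20367/143182 ≈ -0.14225)
w = -69 (w = 8 + (7*(3 - 25))/2 = 8 + (7*(-22))/2 = 8 + (1/2)*(-154) = 8 - 77 = -69)
w + D = -69 - 20367/143182 = -9899925/143182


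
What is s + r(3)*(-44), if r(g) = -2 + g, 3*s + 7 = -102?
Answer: -241/3 ≈ -80.333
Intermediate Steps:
s = -109/3 (s = -7/3 + (⅓)*(-102) = -7/3 - 34 = -109/3 ≈ -36.333)
s + r(3)*(-44) = -109/3 + (-2 + 3)*(-44) = -109/3 + 1*(-44) = -109/3 - 44 = -241/3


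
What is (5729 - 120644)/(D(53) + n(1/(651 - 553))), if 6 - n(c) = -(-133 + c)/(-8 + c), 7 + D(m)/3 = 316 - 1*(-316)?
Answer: -89978445/1485856 ≈ -60.557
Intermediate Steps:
D(m) = 1875 (D(m) = -21 + 3*(316 - 1*(-316)) = -21 + 3*(316 + 316) = -21 + 3*632 = -21 + 1896 = 1875)
n(c) = 6 + (-133 + c)/(-8 + c) (n(c) = 6 - (-1)*(-133 + c)/(-8 + c) = 6 + (-133 + c)/(-8 + c))
(5729 - 120644)/(D(53) + n(1/(651 - 553))) = (5729 - 120644)/(1875 + (-181 + 7/(651 - 553))/(-8 + 1/(651 - 553))) = -114915/(1875 + (-181 + 7/98)/(-8 + 1/98)) = -114915/(1875 + (-181 + 7*(1/98))/(-8 + 1/98)) = -114915/(1875 + (-181 + 1/14)/(-783/98)) = -114915/(1875 - 98/783*(-2533/14)) = -114915/(1875 + 17731/783) = -114915/1485856/783 = -114915*783/1485856 = -89978445/1485856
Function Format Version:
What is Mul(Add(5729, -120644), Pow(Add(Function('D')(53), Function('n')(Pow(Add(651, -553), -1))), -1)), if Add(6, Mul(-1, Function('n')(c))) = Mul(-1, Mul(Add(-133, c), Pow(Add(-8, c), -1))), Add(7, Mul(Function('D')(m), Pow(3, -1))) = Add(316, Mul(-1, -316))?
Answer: Rational(-89978445, 1485856) ≈ -60.557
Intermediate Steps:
Function('D')(m) = 1875 (Function('D')(m) = Add(-21, Mul(3, Add(316, Mul(-1, -316)))) = Add(-21, Mul(3, Add(316, 316))) = Add(-21, Mul(3, 632)) = Add(-21, 1896) = 1875)
Function('n')(c) = Add(6, Mul(Pow(Add(-8, c), -1), Add(-133, c))) (Function('n')(c) = Add(6, Mul(-1, Mul(-1, Mul(Add(-133, c), Pow(Add(-8, c), -1))))) = Add(6, Mul(-1, Mul(-1, Mul(Pow(Add(-8, c), -1), Add(-133, c))))) = Add(6, Mul(-1, Mul(-1, Pow(Add(-8, c), -1), Add(-133, c)))) = Add(6, Mul(Pow(Add(-8, c), -1), Add(-133, c))))
Mul(Add(5729, -120644), Pow(Add(Function('D')(53), Function('n')(Pow(Add(651, -553), -1))), -1)) = Mul(Add(5729, -120644), Pow(Add(1875, Mul(Pow(Add(-8, Pow(Add(651, -553), -1)), -1), Add(-181, Mul(7, Pow(Add(651, -553), -1))))), -1)) = Mul(-114915, Pow(Add(1875, Mul(Pow(Add(-8, Pow(98, -1)), -1), Add(-181, Mul(7, Pow(98, -1))))), -1)) = Mul(-114915, Pow(Add(1875, Mul(Pow(Add(-8, Rational(1, 98)), -1), Add(-181, Mul(7, Rational(1, 98))))), -1)) = Mul(-114915, Pow(Add(1875, Mul(Pow(Rational(-783, 98), -1), Add(-181, Rational(1, 14)))), -1)) = Mul(-114915, Pow(Add(1875, Mul(Rational(-98, 783), Rational(-2533, 14))), -1)) = Mul(-114915, Pow(Add(1875, Rational(17731, 783)), -1)) = Mul(-114915, Pow(Rational(1485856, 783), -1)) = Mul(-114915, Rational(783, 1485856)) = Rational(-89978445, 1485856)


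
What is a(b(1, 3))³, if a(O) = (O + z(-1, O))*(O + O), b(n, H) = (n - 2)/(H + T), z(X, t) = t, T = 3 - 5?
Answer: 64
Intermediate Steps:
T = -2
b(n, H) = (-2 + n)/(-2 + H) (b(n, H) = (n - 2)/(H - 2) = (-2 + n)/(-2 + H))
a(O) = 4*O² (a(O) = (O + O)*(O + O) = (2*O)*(2*O) = 4*O²)
a(b(1, 3))³ = (4*((-2 + 1)/(-2 + 3))²)³ = (4*(-1/1)²)³ = (4*(1*(-1))²)³ = (4*(-1)²)³ = (4*1)³ = 4³ = 64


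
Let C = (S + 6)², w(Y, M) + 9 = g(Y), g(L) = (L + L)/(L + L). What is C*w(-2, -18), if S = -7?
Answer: -8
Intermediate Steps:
g(L) = 1 (g(L) = (2*L)/((2*L)) = (2*L)*(1/(2*L)) = 1)
w(Y, M) = -8 (w(Y, M) = -9 + 1 = -8)
C = 1 (C = (-7 + 6)² = (-1)² = 1)
C*w(-2, -18) = 1*(-8) = -8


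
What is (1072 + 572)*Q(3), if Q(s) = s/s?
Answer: 1644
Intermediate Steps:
Q(s) = 1
(1072 + 572)*Q(3) = (1072 + 572)*1 = 1644*1 = 1644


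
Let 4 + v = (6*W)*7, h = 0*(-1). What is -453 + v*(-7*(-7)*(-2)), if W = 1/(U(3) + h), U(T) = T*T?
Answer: -1555/3 ≈ -518.33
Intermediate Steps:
U(T) = T**2
h = 0
W = 1/9 (W = 1/(3**2 + 0) = 1/(9 + 0) = 1/9 ≈ 0.11111)
v = 2/3 (v = -4 + (6*(1/9))*7 = -4 + (2/3)*7 = -4 + 14/3 = 2/3 ≈ 0.66667)
-453 + v*(-7*(-7)*(-2)) = -453 + 2*(-7*(-7)*(-2))/3 = -453 + 2*(49*(-2))/3 = -453 + (2/3)*(-98) = -453 - 196/3 = -1555/3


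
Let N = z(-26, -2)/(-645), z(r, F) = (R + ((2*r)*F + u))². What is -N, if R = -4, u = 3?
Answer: 10609/645 ≈ 16.448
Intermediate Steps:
z(r, F) = (-1 + 2*F*r)² (z(r, F) = (-4 + ((2*r)*F + 3))² = (-4 + (2*F*r + 3))² = (-4 + (3 + 2*F*r))² = (-1 + 2*F*r)²)
N = -10609/645 (N = (-1 + 2*(-2)*(-26))²/(-645) = (-1 + 104)²*(-1/645) = 103²*(-1/645) = 10609*(-1/645) = -10609/645 ≈ -16.448)
-N = -1*(-10609/645) = 10609/645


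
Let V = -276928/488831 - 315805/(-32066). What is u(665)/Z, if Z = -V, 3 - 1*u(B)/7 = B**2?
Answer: 48522359617954684/145495300707 ≈ 3.3350e+5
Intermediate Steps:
V = 145495300707/15674854846 (V = -276928*1/488831 - 315805*(-1/32066) = -276928/488831 + 315805/32066 = 145495300707/15674854846 ≈ 9.2821)
u(B) = 21 - 7*B**2
Z = -145495300707/15674854846 (Z = -1*145495300707/15674854846 = -145495300707/15674854846 ≈ -9.2821)
u(665)/Z = (21 - 7*665**2)/(-145495300707/15674854846) = (21 - 7*442225)*(-15674854846/145495300707) = (21 - 3095575)*(-15674854846/145495300707) = -3095554*(-15674854846/145495300707) = 48522359617954684/145495300707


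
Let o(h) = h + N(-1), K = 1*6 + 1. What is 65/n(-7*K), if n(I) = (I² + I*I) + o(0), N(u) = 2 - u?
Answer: 13/961 ≈ 0.013528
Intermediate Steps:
K = 7 (K = 6 + 1 = 7)
o(h) = 3 + h (o(h) = h + (2 - 1*(-1)) = h + (2 + 1) = h + 3 = 3 + h)
n(I) = 3 + 2*I² (n(I) = (I² + I*I) + (3 + 0) = (I² + I²) + 3 = 2*I² + 3 = 3 + 2*I²)
65/n(-7*K) = 65/(3 + 2*(-7*7)²) = 65/(3 + 2*(-49)²) = 65/(3 + 2*2401) = 65/(3 + 4802) = 65/4805 = 65*(1/4805) = 13/961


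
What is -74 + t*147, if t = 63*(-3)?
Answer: -27857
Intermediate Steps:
t = -189
-74 + t*147 = -74 - 189*147 = -74 - 27783 = -27857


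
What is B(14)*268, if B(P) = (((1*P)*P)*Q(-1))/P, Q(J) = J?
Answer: -3752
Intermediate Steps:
B(P) = -P (B(P) = (((1*P)*P)*(-1))/P = ((P*P)*(-1))/P = (P²*(-1))/P = (-P²)/P = -P)
B(14)*268 = -1*14*268 = -14*268 = -3752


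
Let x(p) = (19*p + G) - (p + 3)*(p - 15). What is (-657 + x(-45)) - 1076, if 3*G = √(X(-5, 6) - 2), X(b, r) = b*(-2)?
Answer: -5108 + 2*√2/3 ≈ -5107.1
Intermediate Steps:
X(b, r) = -2*b
G = 2*√2/3 (G = √(-2*(-5) - 2)/3 = √(10 - 2)/3 = √8/3 = (2*√2)/3 = 2*√2/3 ≈ 0.94281)
x(p) = 19*p + 2*√2/3 - (-15 + p)*(3 + p) (x(p) = (19*p + 2*√2/3) - (p + 3)*(p - 15) = (19*p + 2*√2/3) - (3 + p)*(-15 + p) = (19*p + 2*√2/3) - (-15 + p)*(3 + p) = 19*p + 2*√2/3 - (-15 + p)*(3 + p))
(-657 + x(-45)) - 1076 = (-657 + (45 - 1*(-45)² + 31*(-45) + 2*√2/3)) - 1076 = (-657 + (45 - 1*2025 - 1395 + 2*√2/3)) - 1076 = (-657 + (45 - 2025 - 1395 + 2*√2/3)) - 1076 = (-657 + (-3375 + 2*√2/3)) - 1076 = (-4032 + 2*√2/3) - 1076 = -5108 + 2*√2/3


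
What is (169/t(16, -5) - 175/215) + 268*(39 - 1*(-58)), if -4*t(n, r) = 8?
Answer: 2228319/86 ≈ 25911.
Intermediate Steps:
t(n, r) = -2 (t(n, r) = -¼*8 = -2)
(169/t(16, -5) - 175/215) + 268*(39 - 1*(-58)) = (169/(-2) - 175/215) + 268*(39 - 1*(-58)) = (169*(-½) - 175*1/215) + 268*(39 + 58) = (-169/2 - 35/43) + 268*97 = -7337/86 + 25996 = 2228319/86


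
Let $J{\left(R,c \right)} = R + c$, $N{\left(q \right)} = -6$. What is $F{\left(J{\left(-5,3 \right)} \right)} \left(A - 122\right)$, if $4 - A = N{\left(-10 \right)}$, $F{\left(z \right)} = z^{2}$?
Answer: $-448$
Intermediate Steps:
$A = 10$ ($A = 4 - -6 = 4 + 6 = 10$)
$F{\left(J{\left(-5,3 \right)} \right)} \left(A - 122\right) = \left(-5 + 3\right)^{2} \left(10 - 122\right) = \left(-2\right)^{2} \left(-112\right) = 4 \left(-112\right) = -448$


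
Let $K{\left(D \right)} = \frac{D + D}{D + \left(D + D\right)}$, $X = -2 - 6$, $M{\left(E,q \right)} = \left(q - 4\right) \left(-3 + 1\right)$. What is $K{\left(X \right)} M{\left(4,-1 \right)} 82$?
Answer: $\frac{1640}{3} \approx 546.67$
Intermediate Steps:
$M{\left(E,q \right)} = 8 - 2 q$ ($M{\left(E,q \right)} = \left(-4 + q\right) \left(-2\right) = 8 - 2 q$)
$X = -8$ ($X = -2 - 6 = -8$)
$K{\left(D \right)} = \frac{2}{3}$ ($K{\left(D \right)} = \frac{2 D}{D + 2 D} = \frac{2 D}{3 D} = 2 D \frac{1}{3 D} = \frac{2}{3}$)
$K{\left(X \right)} M{\left(4,-1 \right)} 82 = \frac{2 \left(8 - -2\right)}{3} \cdot 82 = \frac{2 \left(8 + 2\right)}{3} \cdot 82 = \frac{2}{3} \cdot 10 \cdot 82 = \frac{20}{3} \cdot 82 = \frac{1640}{3}$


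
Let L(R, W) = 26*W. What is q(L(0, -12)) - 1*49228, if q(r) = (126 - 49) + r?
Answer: -49463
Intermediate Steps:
q(r) = 77 + r
q(L(0, -12)) - 1*49228 = (77 + 26*(-12)) - 1*49228 = (77 - 312) - 49228 = -235 - 49228 = -49463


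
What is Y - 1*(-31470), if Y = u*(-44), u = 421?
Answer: 12946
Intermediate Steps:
Y = -18524 (Y = 421*(-44) = -18524)
Y - 1*(-31470) = -18524 - 1*(-31470) = -18524 + 31470 = 12946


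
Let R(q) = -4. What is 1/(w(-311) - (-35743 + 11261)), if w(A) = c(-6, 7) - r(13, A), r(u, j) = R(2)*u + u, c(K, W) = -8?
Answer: 1/24513 ≈ 4.0795e-5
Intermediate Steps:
r(u, j) = -3*u (r(u, j) = -4*u + u = -3*u)
w(A) = 31 (w(A) = -8 - (-3)*13 = -8 - 1*(-39) = -8 + 39 = 31)
1/(w(-311) - (-35743 + 11261)) = 1/(31 - (-35743 + 11261)) = 1/(31 - 1*(-24482)) = 1/(31 + 24482) = 1/24513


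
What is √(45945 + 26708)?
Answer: √72653 ≈ 269.54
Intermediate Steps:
√(45945 + 26708) = √72653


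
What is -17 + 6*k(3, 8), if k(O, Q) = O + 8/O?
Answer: 17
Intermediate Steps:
-17 + 6*k(3, 8) = -17 + 6*(3 + 8/3) = -17 + 6*(17/3) = -17 + 34 = 17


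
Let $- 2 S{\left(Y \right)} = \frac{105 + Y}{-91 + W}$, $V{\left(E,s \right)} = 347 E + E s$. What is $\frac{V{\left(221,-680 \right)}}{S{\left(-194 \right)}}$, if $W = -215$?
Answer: $\frac{45038916}{89} \approx 5.0606 \cdot 10^{5}$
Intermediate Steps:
$S{\left(Y \right)} = \frac{35}{204} + \frac{Y}{612}$ ($S{\left(Y \right)} = - \frac{\left(105 + Y\right) \frac{1}{-91 - 215}}{2} = - \frac{\left(105 + Y\right) \frac{1}{-306}}{2} = - \frac{\left(105 + Y\right) \left(- \frac{1}{306}\right)}{2} = - \frac{- \frac{35}{102} - \frac{Y}{306}}{2} = \frac{35}{204} + \frac{Y}{612}$)
$\frac{V{\left(221,-680 \right)}}{S{\left(-194 \right)}} = \frac{221 \left(347 - 680\right)}{\frac{35}{204} + \frac{1}{612} \left(-194\right)} = \frac{221 \left(-333\right)}{\frac{35}{204} - \frac{97}{306}} = - \frac{73593}{- \frac{89}{612}} = \left(-73593\right) \left(- \frac{612}{89}\right) = \frac{45038916}{89}$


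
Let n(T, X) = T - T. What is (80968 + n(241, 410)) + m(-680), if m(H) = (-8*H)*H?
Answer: -3618232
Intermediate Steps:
m(H) = -8*H²
n(T, X) = 0
(80968 + n(241, 410)) + m(-680) = (80968 + 0) - 8*(-680)² = 80968 - 8*462400 = 80968 - 3699200 = -3618232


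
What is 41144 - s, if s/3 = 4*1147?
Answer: 27380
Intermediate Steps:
s = 13764 (s = 3*(4*1147) = 3*4588 = 13764)
41144 - s = 41144 - 1*13764 = 41144 - 13764 = 27380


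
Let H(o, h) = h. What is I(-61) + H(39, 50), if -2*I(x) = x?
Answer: 161/2 ≈ 80.500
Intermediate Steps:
I(x) = -x/2
I(-61) + H(39, 50) = -1/2*(-61) + 50 = 61/2 + 50 = 161/2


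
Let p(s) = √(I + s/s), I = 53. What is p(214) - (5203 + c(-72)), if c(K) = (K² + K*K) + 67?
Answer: -15638 + 3*√6 ≈ -15631.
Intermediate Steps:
p(s) = 3*√6 (p(s) = √(53 + s/s) = √(53 + 1) = √54 = 3*√6)
c(K) = 67 + 2*K² (c(K) = (K² + K²) + 67 = 2*K² + 67 = 67 + 2*K²)
p(214) - (5203 + c(-72)) = 3*√6 - (5203 + (67 + 2*(-72)²)) = 3*√6 - (5203 + (67 + 2*5184)) = 3*√6 - (5203 + (67 + 10368)) = 3*√6 - (5203 + 10435) = 3*√6 - 1*15638 = 3*√6 - 15638 = -15638 + 3*√6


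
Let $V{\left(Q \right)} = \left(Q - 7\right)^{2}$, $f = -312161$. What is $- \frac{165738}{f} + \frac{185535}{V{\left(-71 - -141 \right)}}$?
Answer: $\frac{929755639}{19666143} \approx 47.277$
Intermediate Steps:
$V{\left(Q \right)} = \left(-7 + Q\right)^{2}$
$- \frac{165738}{f} + \frac{185535}{V{\left(-71 - -141 \right)}} = - \frac{165738}{-312161} + \frac{185535}{\left(-7 - -70\right)^{2}} = \left(-165738\right) \left(- \frac{1}{312161}\right) + \frac{185535}{\left(-7 + \left(-71 + 141\right)\right)^{2}} = \frac{165738}{312161} + \frac{185535}{\left(-7 + 70\right)^{2}} = \frac{165738}{312161} + \frac{185535}{63^{2}} = \frac{165738}{312161} + \frac{185535}{3969} = \frac{165738}{312161} + 185535 \cdot \frac{1}{3969} = \frac{165738}{312161} + \frac{2945}{63} = \frac{929755639}{19666143}$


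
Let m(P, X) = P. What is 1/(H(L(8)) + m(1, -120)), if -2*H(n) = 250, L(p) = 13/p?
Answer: -1/124 ≈ -0.0080645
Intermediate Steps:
H(n) = -125 (H(n) = -½*250 = -125)
1/(H(L(8)) + m(1, -120)) = 1/(-125 + 1) = 1/(-124) = -1/124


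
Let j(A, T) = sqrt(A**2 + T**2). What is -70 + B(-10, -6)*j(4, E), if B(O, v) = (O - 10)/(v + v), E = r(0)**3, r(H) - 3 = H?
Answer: -70 + 5*sqrt(745)/3 ≈ -24.509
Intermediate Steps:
r(H) = 3 + H
E = 27 (E = (3 + 0)**3 = 3**3 = 27)
B(O, v) = (-10 + O)/(2*v) (B(O, v) = (-10 + O)/((2*v)) = (-10 + O)*(1/(2*v)) = (-10 + O)/(2*v))
-70 + B(-10, -6)*j(4, E) = -70 + ((1/2)*(-10 - 10)/(-6))*sqrt(4**2 + 27**2) = -70 + ((1/2)*(-1/6)*(-20))*sqrt(16 + 729) = -70 + 5*sqrt(745)/3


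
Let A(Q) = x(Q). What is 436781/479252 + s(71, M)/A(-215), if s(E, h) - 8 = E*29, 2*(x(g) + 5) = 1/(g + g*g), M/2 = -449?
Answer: -90955327104361/220503365948 ≈ -412.49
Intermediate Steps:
M = -898 (M = 2*(-449) = -898)
x(g) = -5 + 1/(2*(g + g**2)) (x(g) = -5 + 1/(2*(g + g*g)) = -5 + 1/(2*(g + g**2)))
A(Q) = (1 - 10*Q - 10*Q**2)/(2*Q*(1 + Q))
s(E, h) = 8 + 29*E (s(E, h) = 8 + E*29 = 8 + 29*E)
436781/479252 + s(71, M)/A(-215) = 436781/479252 + (8 + 29*71)/(((1/2)*(1 - 10*(-215) - 10*(-215)**2)/(-215*(1 - 215)))) = 436781*(1/479252) + (8 + 2059)/(((1/2)*(-1/215)*(1 + 2150 - 10*46225)/(-214))) = 436781/479252 + 2067/(((1/2)*(-1/215)*(-1/214)*(1 + 2150 - 462250))) = 436781/479252 + 2067/(((1/2)*(-1/215)*(-1/214)*(-460099))) = 436781/479252 + 2067/(-460099/92020) = 436781/479252 + 2067*(-92020/460099) = 436781/479252 - 190205340/460099 = -90955327104361/220503365948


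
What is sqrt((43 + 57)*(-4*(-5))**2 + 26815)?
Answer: sqrt(66815) ≈ 258.49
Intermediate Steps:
sqrt((43 + 57)*(-4*(-5))**2 + 26815) = sqrt(100*20**2 + 26815) = sqrt(100*400 + 26815) = sqrt(40000 + 26815) = sqrt(66815)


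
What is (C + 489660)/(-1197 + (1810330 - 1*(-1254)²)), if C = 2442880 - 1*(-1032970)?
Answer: 3965510/236617 ≈ 16.759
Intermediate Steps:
C = 3475850 (C = 2442880 + 1032970 = 3475850)
(C + 489660)/(-1197 + (1810330 - 1*(-1254)²)) = (3475850 + 489660)/(-1197 + (1810330 - 1*(-1254)²)) = 3965510/(-1197 + (1810330 - 1*1572516)) = 3965510/(-1197 + (1810330 - 1572516)) = 3965510/(-1197 + 237814) = 3965510/236617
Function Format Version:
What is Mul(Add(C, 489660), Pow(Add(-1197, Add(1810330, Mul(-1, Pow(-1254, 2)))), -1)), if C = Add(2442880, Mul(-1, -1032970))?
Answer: Rational(3965510, 236617) ≈ 16.759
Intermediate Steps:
C = 3475850 (C = Add(2442880, 1032970) = 3475850)
Mul(Add(C, 489660), Pow(Add(-1197, Add(1810330, Mul(-1, Pow(-1254, 2)))), -1)) = Mul(Add(3475850, 489660), Pow(Add(-1197, Add(1810330, Mul(-1, Pow(-1254, 2)))), -1)) = Mul(3965510, Pow(Add(-1197, Add(1810330, Mul(-1, 1572516))), -1)) = Mul(3965510, Pow(Add(-1197, Add(1810330, -1572516)), -1)) = Mul(3965510, Pow(Add(-1197, 237814), -1)) = Mul(3965510, Pow(236617, -1)) = Mul(3965510, Rational(1, 236617)) = Rational(3965510, 236617)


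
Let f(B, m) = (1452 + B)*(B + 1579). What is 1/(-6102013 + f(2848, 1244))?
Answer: 1/12934087 ≈ 7.7315e-8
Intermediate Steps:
f(B, m) = (1452 + B)*(1579 + B)
1/(-6102013 + f(2848, 1244)) = 1/(-6102013 + (2292708 + 2848² + 3031*2848)) = 1/(-6102013 + (2292708 + 8111104 + 8632288)) = 1/(-6102013 + 19036100) = 1/12934087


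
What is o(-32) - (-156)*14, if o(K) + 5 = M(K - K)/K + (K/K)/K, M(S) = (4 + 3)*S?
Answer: 69727/32 ≈ 2179.0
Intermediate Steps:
M(S) = 7*S
o(K) = -5 + 1/K (o(K) = -5 + ((7*(K - K))/K + (K/K)/K) = -5 + ((7*0)/K + 1/K) = -5 + (0/K + 1/K) = -5 + (0 + 1/K) = -5 + 1/K)
o(-32) - (-156)*14 = (-5 + 1/(-32)) - (-156)*14 = (-5 - 1/32) - 1*(-2184) = -161/32 + 2184 = 69727/32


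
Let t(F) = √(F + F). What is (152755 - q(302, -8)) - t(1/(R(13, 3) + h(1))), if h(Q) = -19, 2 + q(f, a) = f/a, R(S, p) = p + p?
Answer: 611179/4 - I*√26/13 ≈ 1.5279e+5 - 0.39223*I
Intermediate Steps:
R(S, p) = 2*p
q(f, a) = -2 + f/a
t(F) = √2*√F (t(F) = √(2*F) = √2*√F)
(152755 - q(302, -8)) - t(1/(R(13, 3) + h(1))) = (152755 - (-2 + 302/(-8))) - √2*√(1/(2*3 - 19)) = (152755 - (-2 + 302*(-⅛))) - √2*√(1/(6 - 19)) = (152755 - (-2 - 151/4)) - √2*√(1/(-13)) = (152755 - 1*(-159/4)) - √2*√(-1/13) = (152755 + 159/4) - √2*I*√13/13 = 611179/4 - I*√26/13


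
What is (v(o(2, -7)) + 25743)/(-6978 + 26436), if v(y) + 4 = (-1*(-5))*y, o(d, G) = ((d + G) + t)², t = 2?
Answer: 12892/9729 ≈ 1.3251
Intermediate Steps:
o(d, G) = (2 + G + d)² (o(d, G) = ((d + G) + 2)² = ((G + d) + 2)² = (2 + G + d)²)
v(y) = -4 + 5*y (v(y) = -4 + (-1*(-5))*y = -4 + 5*y)
(v(o(2, -7)) + 25743)/(-6978 + 26436) = ((-4 + 5*(2 - 7 + 2)²) + 25743)/(-6978 + 26436) = ((-4 + 5*(-3)²) + 25743)/19458 = ((-4 + 5*9) + 25743)*(1/19458) = ((-4 + 45) + 25743)*(1/19458) = (41 + 25743)*(1/19458) = 25784*(1/19458) = 12892/9729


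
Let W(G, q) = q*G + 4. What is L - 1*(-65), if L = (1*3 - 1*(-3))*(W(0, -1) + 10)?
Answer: 149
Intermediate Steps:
W(G, q) = 4 + G*q (W(G, q) = G*q + 4 = 4 + G*q)
L = 84 (L = (1*3 - 1*(-3))*((4 + 0*(-1)) + 10) = (3 + 3)*((4 + 0) + 10) = 6*(4 + 10) = 6*14 = 84)
L - 1*(-65) = 84 - 1*(-65) = 84 + 65 = 149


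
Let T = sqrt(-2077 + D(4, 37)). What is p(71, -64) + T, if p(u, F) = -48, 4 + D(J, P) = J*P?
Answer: -48 + I*sqrt(1933) ≈ -48.0 + 43.966*I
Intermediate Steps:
D(J, P) = -4 + J*P
T = I*sqrt(1933) (T = sqrt(-2077 + (-4 + 4*37)) = sqrt(-2077 + (-4 + 148)) = sqrt(-2077 + 144) = sqrt(-1933) = I*sqrt(1933) ≈ 43.966*I)
p(71, -64) + T = -48 + I*sqrt(1933)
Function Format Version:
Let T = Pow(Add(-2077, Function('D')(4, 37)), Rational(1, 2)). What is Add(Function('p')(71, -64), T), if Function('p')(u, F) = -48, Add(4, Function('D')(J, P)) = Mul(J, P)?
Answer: Add(-48, Mul(I, Pow(1933, Rational(1, 2)))) ≈ Add(-48.000, Mul(43.966, I))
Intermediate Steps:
Function('D')(J, P) = Add(-4, Mul(J, P))
T = Mul(I, Pow(1933, Rational(1, 2))) (T = Pow(Add(-2077, Add(-4, Mul(4, 37))), Rational(1, 2)) = Pow(Add(-2077, Add(-4, 148)), Rational(1, 2)) = Pow(Add(-2077, 144), Rational(1, 2)) = Pow(-1933, Rational(1, 2)) = Mul(I, Pow(1933, Rational(1, 2))) ≈ Mul(43.966, I))
Add(Function('p')(71, -64), T) = Add(-48, Mul(I, Pow(1933, Rational(1, 2))))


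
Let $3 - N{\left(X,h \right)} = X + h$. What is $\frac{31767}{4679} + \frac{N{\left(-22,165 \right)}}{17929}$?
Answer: $\frac{568895483}{83889791} \approx 6.7815$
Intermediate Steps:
$N{\left(X,h \right)} = 3 - X - h$ ($N{\left(X,h \right)} = 3 - \left(X + h\right) = 3 - X - h$)
$\frac{31767}{4679} + \frac{N{\left(-22,165 \right)}}{17929} = \frac{31767}{4679} + \frac{3 - -22 - 165}{17929} = 31767 \cdot \frac{1}{4679} + \left(3 + 22 - 165\right) \frac{1}{17929} = \frac{31767}{4679} - \frac{140}{17929} = \frac{568895483}{83889791}$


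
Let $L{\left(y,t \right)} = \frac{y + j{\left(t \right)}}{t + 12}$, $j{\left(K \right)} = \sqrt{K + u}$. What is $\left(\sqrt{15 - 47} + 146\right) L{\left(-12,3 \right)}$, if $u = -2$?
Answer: $- \frac{1606}{15} - \frac{44 i \sqrt{2}}{15} \approx -107.07 - 4.1484 i$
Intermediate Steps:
$j{\left(K \right)} = \sqrt{-2 + K}$ ($j{\left(K \right)} = \sqrt{K - 2} = \sqrt{-2 + K}$)
$L{\left(y,t \right)} = \frac{y + \sqrt{-2 + t}}{12 + t}$ ($L{\left(y,t \right)} = \frac{y + \sqrt{-2 + t}}{t + 12} = \frac{y + \sqrt{-2 + t}}{12 + t}$)
$\left(\sqrt{15 - 47} + 146\right) L{\left(-12,3 \right)} = \left(\sqrt{15 - 47} + 146\right) \frac{-12 + \sqrt{-2 + 3}}{12 + 3} = \left(\sqrt{-32} + 146\right) \frac{-12 + \sqrt{1}}{15} = \left(4 i \sqrt{2} + 146\right) \frac{-12 + 1}{15} = \left(146 + 4 i \sqrt{2}\right) \frac{1}{15} \left(-11\right) = \left(146 + 4 i \sqrt{2}\right) \left(- \frac{11}{15}\right) = - \frac{1606}{15} - \frac{44 i \sqrt{2}}{15}$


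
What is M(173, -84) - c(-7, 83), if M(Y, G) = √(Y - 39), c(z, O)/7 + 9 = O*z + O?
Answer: 3549 + √134 ≈ 3560.6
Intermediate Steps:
c(z, O) = -63 + 7*O + 7*O*z (c(z, O) = -63 + 7*(O*z + O) = -63 + 7*(O + O*z) = -63 + (7*O + 7*O*z) = -63 + 7*O + 7*O*z)
M(Y, G) = √(-39 + Y)
M(173, -84) - c(-7, 83) = √(-39 + 173) - (-63 + 7*83 + 7*83*(-7)) = √134 - (-63 + 581 - 4067) = √134 - 1*(-3549) = √134 + 3549 = 3549 + √134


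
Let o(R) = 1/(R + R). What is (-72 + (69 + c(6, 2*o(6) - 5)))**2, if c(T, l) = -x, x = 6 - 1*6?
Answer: 9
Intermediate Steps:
o(R) = 1/(2*R)
x = 0 (x = 6 - 6 = 0)
c(T, l) = 0 (c(T, l) = -1*0 = 0)
(-72 + (69 + c(6, 2*o(6) - 5)))**2 = (-72 + (69 + 0))**2 = (-72 + 69)**2 = (-3)**2 = 9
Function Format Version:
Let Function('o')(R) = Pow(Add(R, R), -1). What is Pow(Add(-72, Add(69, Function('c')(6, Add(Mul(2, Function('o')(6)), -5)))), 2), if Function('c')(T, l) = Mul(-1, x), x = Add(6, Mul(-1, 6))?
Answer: 9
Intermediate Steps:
Function('o')(R) = Mul(Rational(1, 2), Pow(R, -1)) (Function('o')(R) = Pow(Mul(2, R), -1) = Mul(Rational(1, 2), Pow(R, -1)))
x = 0 (x = Add(6, -6) = 0)
Function('c')(T, l) = 0 (Function('c')(T, l) = Mul(-1, 0) = 0)
Pow(Add(-72, Add(69, Function('c')(6, Add(Mul(2, Function('o')(6)), -5)))), 2) = Pow(Add(-72, Add(69, 0)), 2) = Pow(Add(-72, 69), 2) = Pow(-3, 2) = 9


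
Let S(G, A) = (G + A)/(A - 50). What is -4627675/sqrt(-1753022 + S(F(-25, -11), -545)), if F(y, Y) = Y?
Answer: 4627675*I*sqrt(620613282730)/1043047534 ≈ 3495.2*I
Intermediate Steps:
S(G, A) = (A + G)/(-50 + A)
-4627675/sqrt(-1753022 + S(F(-25, -11), -545)) = -4627675/sqrt(-1753022 + (-545 - 11)/(-50 - 545)) = -4627675/sqrt(-1753022 - 556/(-595)) = -4627675/sqrt(-1753022 - 1/595*(-556)) = -4627675/sqrt(-1753022 + 556/595) = -4627675*(-I*sqrt(620613282730)/1043047534) = -(-4627675)*I*sqrt(620613282730)/1043047534 = 4627675*I*sqrt(620613282730)/1043047534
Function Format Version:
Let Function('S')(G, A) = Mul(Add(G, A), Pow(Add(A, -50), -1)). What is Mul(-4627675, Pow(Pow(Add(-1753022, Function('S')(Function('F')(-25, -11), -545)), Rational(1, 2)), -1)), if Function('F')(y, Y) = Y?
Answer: Mul(Rational(4627675, 1043047534), I, Pow(620613282730, Rational(1, 2))) ≈ Mul(3495.2, I)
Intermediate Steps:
Function('S')(G, A) = Mul(Pow(Add(-50, A), -1), Add(A, G)) (Function('S')(G, A) = Mul(Add(A, G), Pow(Add(-50, A), -1)) = Mul(Pow(Add(-50, A), -1), Add(A, G)))
Mul(-4627675, Pow(Pow(Add(-1753022, Function('S')(Function('F')(-25, -11), -545)), Rational(1, 2)), -1)) = Mul(-4627675, Pow(Pow(Add(-1753022, Mul(Pow(Add(-50, -545), -1), Add(-545, -11))), Rational(1, 2)), -1)) = Mul(-4627675, Pow(Pow(Add(-1753022, Mul(Pow(-595, -1), -556)), Rational(1, 2)), -1)) = Mul(-4627675, Pow(Pow(Add(-1753022, Mul(Rational(-1, 595), -556)), Rational(1, 2)), -1)) = Mul(-4627675, Pow(Pow(Add(-1753022, Rational(556, 595)), Rational(1, 2)), -1)) = Mul(-4627675, Pow(Pow(Rational(-1043047534, 595), Rational(1, 2)), -1)) = Mul(-4627675, Pow(Mul(Rational(1, 595), I, Pow(620613282730, Rational(1, 2))), -1)) = Mul(-4627675, Mul(Rational(-1, 1043047534), I, Pow(620613282730, Rational(1, 2)))) = Mul(Rational(4627675, 1043047534), I, Pow(620613282730, Rational(1, 2)))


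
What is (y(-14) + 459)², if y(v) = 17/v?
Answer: 41075281/196 ≈ 2.0957e+5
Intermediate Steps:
(y(-14) + 459)² = (17/(-14) + 459)² = (17*(-1/14) + 459)² = (-17/14 + 459)² = (6409/14)² = 41075281/196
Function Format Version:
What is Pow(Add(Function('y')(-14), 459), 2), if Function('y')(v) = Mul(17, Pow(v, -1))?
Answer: Rational(41075281, 196) ≈ 2.0957e+5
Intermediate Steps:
Pow(Add(Function('y')(-14), 459), 2) = Pow(Add(Mul(17, Pow(-14, -1)), 459), 2) = Pow(Add(Mul(17, Rational(-1, 14)), 459), 2) = Pow(Add(Rational(-17, 14), 459), 2) = Pow(Rational(6409, 14), 2) = Rational(41075281, 196)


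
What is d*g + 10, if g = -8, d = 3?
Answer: -14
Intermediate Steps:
d*g + 10 = 3*(-8) + 10 = -24 + 10 = -14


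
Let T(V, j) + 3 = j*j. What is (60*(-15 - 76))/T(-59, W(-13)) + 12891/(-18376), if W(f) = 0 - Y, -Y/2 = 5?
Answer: -101583387/1782472 ≈ -56.990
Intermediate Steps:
Y = -10 (Y = -2*5 = -10)
W(f) = 10 (W(f) = 0 - 1*(-10) = 0 + 10 = 10)
T(V, j) = -3 + j² (T(V, j) = -3 + j*j = -3 + j²)
(60*(-15 - 76))/T(-59, W(-13)) + 12891/(-18376) = (60*(-15 - 76))/(-3 + 10²) + 12891/(-18376) = (60*(-91))/(-3 + 100) + 12891*(-1/18376) = -5460/97 - 12891/18376 = -101583387/1782472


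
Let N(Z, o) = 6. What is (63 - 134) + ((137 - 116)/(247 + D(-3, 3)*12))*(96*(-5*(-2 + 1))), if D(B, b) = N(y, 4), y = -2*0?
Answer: -12569/319 ≈ -39.401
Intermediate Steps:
y = 0
D(B, b) = 6
(63 - 134) + ((137 - 116)/(247 + D(-3, 3)*12))*(96*(-5*(-2 + 1))) = (63 - 134) + ((137 - 116)/(247 + 6*12))*(96*(-5*(-2 + 1))) = -71 + (21/(247 + 72))*(96*(-5*(-1))) = -71 + (21/319)*(96*5) = -71 + (21*(1/319))*480 = -71 + (21/319)*480 = -71 + 10080/319 = -12569/319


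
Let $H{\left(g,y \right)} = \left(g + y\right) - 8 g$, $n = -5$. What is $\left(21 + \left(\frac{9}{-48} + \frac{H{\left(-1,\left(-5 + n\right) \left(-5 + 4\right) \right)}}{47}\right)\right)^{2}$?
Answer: $\frac{253541929}{565504} \approx 448.35$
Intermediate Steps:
$H{\left(g,y \right)} = y - 7 g$
$\left(21 + \left(\frac{9}{-48} + \frac{H{\left(-1,\left(-5 + n\right) \left(-5 + 4\right) \right)}}{47}\right)\right)^{2} = \left(21 + \left(\frac{9}{-48} + \frac{\left(-5 - 5\right) \left(-5 + 4\right) - -7}{47}\right)\right)^{2} = \left(21 + \left(9 \left(- \frac{1}{48}\right) + \left(\left(-10\right) \left(-1\right) + 7\right) \frac{1}{47}\right)\right)^{2} = \left(21 - \left(\frac{3}{16} - \left(10 + 7\right) \frac{1}{47}\right)\right)^{2} = \left(21 + \left(- \frac{3}{16} + 17 \cdot \frac{1}{47}\right)\right)^{2} = \left(21 + \left(- \frac{3}{16} + \frac{17}{47}\right)\right)^{2} = \left(21 + \frac{131}{752}\right)^{2} = \left(\frac{15923}{752}\right)^{2} = \frac{253541929}{565504}$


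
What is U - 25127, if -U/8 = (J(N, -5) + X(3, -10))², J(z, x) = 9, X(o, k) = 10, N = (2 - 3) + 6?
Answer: -28015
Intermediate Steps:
N = 5 (N = -1 + 6 = 5)
U = -2888 (U = -8*(9 + 10)² = -8*19² = -8*361 = -2888)
U - 25127 = -2888 - 25127 = -28015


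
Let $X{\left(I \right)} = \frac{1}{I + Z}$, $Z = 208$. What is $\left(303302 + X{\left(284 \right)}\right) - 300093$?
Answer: $\frac{1578829}{492} \approx 3209.0$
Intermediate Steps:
$X{\left(I \right)} = \frac{1}{208 + I}$ ($X{\left(I \right)} = \frac{1}{I + 208} = \frac{1}{208 + I}$)
$\left(303302 + X{\left(284 \right)}\right) - 300093 = \left(303302 + \frac{1}{208 + 284}\right) - 300093 = \left(303302 + \frac{1}{492}\right) - 300093 = \frac{149224585}{492} - 300093 = \frac{1578829}{492}$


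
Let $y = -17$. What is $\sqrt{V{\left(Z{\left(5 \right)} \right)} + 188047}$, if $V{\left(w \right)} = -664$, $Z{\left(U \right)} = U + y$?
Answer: $\sqrt{187383} \approx 432.88$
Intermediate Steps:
$Z{\left(U \right)} = -17 + U$ ($Z{\left(U \right)} = U - 17 = -17 + U$)
$\sqrt{V{\left(Z{\left(5 \right)} \right)} + 188047} = \sqrt{-664 + 188047} = \sqrt{187383}$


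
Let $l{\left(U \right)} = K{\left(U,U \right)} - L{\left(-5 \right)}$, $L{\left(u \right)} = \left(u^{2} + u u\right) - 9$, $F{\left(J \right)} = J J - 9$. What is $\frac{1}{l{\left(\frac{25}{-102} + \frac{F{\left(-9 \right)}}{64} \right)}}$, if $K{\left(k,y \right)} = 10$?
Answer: $- \frac{1}{31} \approx -0.032258$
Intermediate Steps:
$F{\left(J \right)} = -9 + J^{2}$ ($F{\left(J \right)} = J^{2} - 9 = -9 + J^{2}$)
$L{\left(u \right)} = -9 + 2 u^{2}$ ($L{\left(u \right)} = \left(u^{2} + u^{2}\right) - 9 = 2 u^{2} - 9 = -9 + 2 u^{2}$)
$l{\left(U \right)} = -31$ ($l{\left(U \right)} = 10 - \left(-9 + 2 \left(-5\right)^{2}\right) = 10 - \left(-9 + 2 \cdot 25\right) = 10 - \left(-9 + 50\right) = 10 - 41 = -31$)
$\frac{1}{l{\left(\frac{25}{-102} + \frac{F{\left(-9 \right)}}{64} \right)}} = \frac{1}{-31} = - \frac{1}{31}$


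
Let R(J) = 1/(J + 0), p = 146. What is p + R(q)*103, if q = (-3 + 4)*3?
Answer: 541/3 ≈ 180.33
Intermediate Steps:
q = 3 (q = 1*3 = 3)
R(J) = 1/J
p + R(q)*103 = 146 + 103/3 = 541/3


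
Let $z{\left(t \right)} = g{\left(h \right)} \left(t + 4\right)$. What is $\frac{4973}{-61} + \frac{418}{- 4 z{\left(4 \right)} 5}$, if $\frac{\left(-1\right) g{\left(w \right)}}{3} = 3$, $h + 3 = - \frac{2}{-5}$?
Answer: $- \frac{3567811}{43920} \approx -81.234$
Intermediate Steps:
$h = - \frac{13}{5}$ ($h = -3 - \frac{2}{-5} = -3 - - \frac{2}{5} = -3 + \frac{2}{5} = - \frac{13}{5} \approx -2.6$)
$g{\left(w \right)} = -9$ ($g{\left(w \right)} = \left(-3\right) 3 = -9$)
$z{\left(t \right)} = -36 - 9 t$ ($z{\left(t \right)} = - 9 \left(t + 4\right) = - 9 \left(4 + t\right) = -36 - 9 t$)
$\frac{4973}{-61} + \frac{418}{- 4 z{\left(4 \right)} 5} = \frac{4973}{-61} + \frac{418}{- 4 \left(-36 - 36\right) 5} = 4973 \left(- \frac{1}{61}\right) + \frac{418}{- 4 \left(-36 - 36\right) 5} = - \frac{4973}{61} + \frac{418}{\left(-4\right) \left(-72\right) 5} = - \frac{4973}{61} + \frac{418}{288 \cdot 5} = - \frac{4973}{61} + \frac{418}{1440} = - \frac{4973}{61} + 418 \cdot \frac{1}{1440} = - \frac{4973}{61} + \frac{209}{720} = - \frac{3567811}{43920}$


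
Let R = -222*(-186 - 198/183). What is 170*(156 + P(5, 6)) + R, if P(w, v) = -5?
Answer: 4099334/61 ≈ 67202.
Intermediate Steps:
R = 2533464/61 (R = -222*(-186 - 198*1/183) = -222*(-186 - 66/61) = -222*(-11412/61) = 2533464/61 ≈ 41532.)
170*(156 + P(5, 6)) + R = 170*(156 - 5) + 2533464/61 = 170*151 + 2533464/61 = 25670 + 2533464/61 = 4099334/61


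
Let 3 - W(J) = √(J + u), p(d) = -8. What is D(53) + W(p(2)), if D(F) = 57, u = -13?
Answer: 60 - I*√21 ≈ 60.0 - 4.5826*I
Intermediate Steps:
W(J) = 3 - √(-13 + J) (W(J) = 3 - √(J - 13) = 3 - √(-13 + J))
D(53) + W(p(2)) = 57 + (3 - √(-13 - 8)) = 57 + (3 - √(-21)) = 57 + (3 - I*√21) = 60 - I*√21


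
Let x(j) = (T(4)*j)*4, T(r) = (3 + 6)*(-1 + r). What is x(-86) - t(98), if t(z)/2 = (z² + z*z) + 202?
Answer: -48108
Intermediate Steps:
T(r) = -9 + 9*r (T(r) = 9*(-1 + r) = -9 + 9*r)
x(j) = 108*j (x(j) = ((-9 + 9*4)*j)*4 = ((-9 + 36)*j)*4 = (27*j)*4 = 108*j)
t(z) = 404 + 4*z² (t(z) = 2*((z² + z*z) + 202) = 2*((z² + z²) + 202) = 2*(2*z² + 202) = 2*(202 + 2*z²) = 404 + 4*z²)
x(-86) - t(98) = 108*(-86) - (404 + 4*98²) = -9288 - (404 + 4*9604) = -9288 - (404 + 38416) = -9288 - 1*38820 = -9288 - 38820 = -48108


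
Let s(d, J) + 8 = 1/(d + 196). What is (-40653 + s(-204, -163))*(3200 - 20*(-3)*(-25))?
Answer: -138247825/2 ≈ -6.9124e+7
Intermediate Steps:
s(d, J) = -8 + 1/(196 + d) (s(d, J) = -8 + 1/(d + 196) = -8 + 1/(196 + d))
(-40653 + s(-204, -163))*(3200 - 20*(-3)*(-25)) = (-40653 + (-1567 - 8*(-204))/(196 - 204))*(3200 - 20*(-3)*(-25)) = (-40653 + (-1567 + 1632)/(-8))*(3200 + 60*(-25)) = (-40653 - ⅛*65)*(3200 - 1500) = (-40653 - 65/8)*1700 = -325289/8*1700 = -138247825/2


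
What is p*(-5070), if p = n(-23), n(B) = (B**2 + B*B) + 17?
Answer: -5450250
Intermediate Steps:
n(B) = 17 + 2*B**2 (n(B) = (B**2 + B**2) + 17 = 2*B**2 + 17 = 17 + 2*B**2)
p = 1075 (p = 17 + 2*(-23)**2 = 17 + 2*529 = 17 + 1058 = 1075)
p*(-5070) = 1075*(-5070) = -5450250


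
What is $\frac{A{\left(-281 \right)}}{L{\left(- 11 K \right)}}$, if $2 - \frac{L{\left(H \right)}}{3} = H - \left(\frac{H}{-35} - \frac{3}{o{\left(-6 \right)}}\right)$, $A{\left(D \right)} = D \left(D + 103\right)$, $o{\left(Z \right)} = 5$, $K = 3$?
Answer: $\frac{1750630}{3711} \approx 471.74$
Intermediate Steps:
$A{\left(D \right)} = D \left(103 + D\right)$
$L{\left(H \right)} = \frac{21}{5} - \frac{108 H}{35}$ ($L{\left(H \right)} = 6 - 3 \left(H - \left(\frac{H}{-35} - \frac{3}{5}\right)\right) = 6 - 3 \left(H - \left(H \left(- \frac{1}{35}\right) - \frac{3}{5}\right)\right) = 6 - 3 \left(H - \left(- \frac{H}{35} - \frac{3}{5}\right)\right) = 6 - 3 \left(H - \left(- \frac{3}{5} - \frac{H}{35}\right)\right) = 6 - 3 \left(H + \left(\frac{3}{5} + \frac{H}{35}\right)\right) = 6 - 3 \left(\frac{3}{5} + \frac{36 H}{35}\right) = 6 - \left(\frac{9}{5} + \frac{108 H}{35}\right) = \frac{21}{5} - \frac{108 H}{35}$)
$\frac{A{\left(-281 \right)}}{L{\left(- 11 K \right)}} = \frac{\left(-281\right) \left(103 - 281\right)}{\frac{21}{5} - \frac{108 \left(\left(-11\right) 3\right)}{35}} = \frac{\left(-281\right) \left(-178\right)}{\frac{21}{5} - - \frac{3564}{35}} = \frac{50018}{\frac{21}{5} + \frac{3564}{35}} = \frac{50018}{\frac{3711}{35}} = 50018 \cdot \frac{35}{3711} = \frac{1750630}{3711}$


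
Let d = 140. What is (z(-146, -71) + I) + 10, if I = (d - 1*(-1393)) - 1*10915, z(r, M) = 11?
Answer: -9361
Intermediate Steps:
I = -9382 (I = (140 - 1*(-1393)) - 1*10915 = (140 + 1393) - 10915 = 1533 - 10915 = -9382)
(z(-146, -71) + I) + 10 = (11 - 9382) + 10 = -9371 + 10 = -9361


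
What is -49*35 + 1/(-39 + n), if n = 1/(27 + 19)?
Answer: -3075041/1793 ≈ -1715.0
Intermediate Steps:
n = 1/46 ≈ 0.021739
-49*35 + 1/(-39 + n) = -49*35 + 1/(-39 + 1/46) = -1715 + 1/(-1793/46) = -1715 - 46/1793 = -3075041/1793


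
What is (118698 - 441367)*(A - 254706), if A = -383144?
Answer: 205814421650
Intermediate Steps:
(118698 - 441367)*(A - 254706) = (118698 - 441367)*(-383144 - 254706) = -322669*(-637850) = 205814421650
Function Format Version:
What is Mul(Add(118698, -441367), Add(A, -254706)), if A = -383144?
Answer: 205814421650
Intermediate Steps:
Mul(Add(118698, -441367), Add(A, -254706)) = Mul(Add(118698, -441367), Add(-383144, -254706)) = Mul(-322669, -637850) = 205814421650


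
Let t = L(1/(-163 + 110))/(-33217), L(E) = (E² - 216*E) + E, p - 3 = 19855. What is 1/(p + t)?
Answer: 93306553/1852881518078 ≈ 5.0358e-5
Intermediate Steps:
p = 19858 (p = 3 + 19855 = 19858)
L(E) = E² - 215*E
t = -11396/93306553 (t = ((-215 + 1/(-163 + 110))/(-163 + 110))/(-33217) = ((-215 + 1/(-53))/(-53))*(-1/33217) = -(-215 - 1/53)/53*(-1/33217) = -1/53*(-11396/53)*(-1/33217) = (11396/2809)*(-1/33217) = -11396/93306553 ≈ -0.00012214)
1/(p + t) = 1/(19858 - 11396/93306553) = 1/(1852881518078/93306553) = 93306553/1852881518078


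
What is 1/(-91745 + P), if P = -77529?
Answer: -1/169274 ≈ -5.9076e-6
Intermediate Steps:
1/(-91745 + P) = 1/(-91745 - 77529) = 1/(-169274) = -1/169274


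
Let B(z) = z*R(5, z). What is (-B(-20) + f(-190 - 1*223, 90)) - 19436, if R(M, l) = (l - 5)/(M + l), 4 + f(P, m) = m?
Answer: -57950/3 ≈ -19317.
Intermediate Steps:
f(P, m) = -4 + m
R(M, l) = (-5 + l)/(M + l)
B(z) = z*(-5 + z)/(5 + z) (B(z) = z*((-5 + z)/(5 + z)) = z*(-5 + z)/(5 + z))
(-B(-20) + f(-190 - 1*223, 90)) - 19436 = (-(-20)*(-5 - 20)/(5 - 20) + (-4 + 90)) - 19436 = (-(-20)*(-25)/(-15) + 86) - 19436 = (-(-20)*(-1)*(-25)/15 + 86) - 19436 = (-1*(-100/3) + 86) - 19436 = (100/3 + 86) - 19436 = 358/3 - 19436 = -57950/3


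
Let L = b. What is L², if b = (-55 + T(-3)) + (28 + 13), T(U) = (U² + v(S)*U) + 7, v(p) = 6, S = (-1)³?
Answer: 256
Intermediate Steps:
S = -1
T(U) = 7 + U² + 6*U (T(U) = (U² + 6*U) + 7 = 7 + U² + 6*U)
b = -16 (b = (-55 + (7 + (-3)² + 6*(-3))) + (28 + 13) = (-55 + (7 + 9 - 18)) + 41 = (-55 - 2) + 41 = -57 + 41 = -16)
L = -16
L² = (-16)² = 256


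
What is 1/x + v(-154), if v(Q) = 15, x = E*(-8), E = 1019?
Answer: 122279/8152 ≈ 15.000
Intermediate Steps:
x = -8152 (x = 1019*(-8) = -8152)
1/x + v(-154) = 1/(-8152) + 15 = -1/8152 + 15 = 122279/8152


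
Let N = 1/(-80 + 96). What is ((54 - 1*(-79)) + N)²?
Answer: 4532641/256 ≈ 17706.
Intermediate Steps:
N = 1/16 ≈ 0.062500
((54 - 1*(-79)) + N)² = ((54 - 1*(-79)) + 1/16)² = ((54 + 79) + 1/16)² = (133 + 1/16)² = (2129/16)² = 4532641/256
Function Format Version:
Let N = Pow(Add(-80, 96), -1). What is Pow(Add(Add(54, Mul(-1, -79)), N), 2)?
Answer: Rational(4532641, 256) ≈ 17706.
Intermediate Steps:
N = Rational(1, 16) (N = Pow(16, -1) = Rational(1, 16) ≈ 0.062500)
Pow(Add(Add(54, Mul(-1, -79)), N), 2) = Pow(Add(Add(54, Mul(-1, -79)), Rational(1, 16)), 2) = Pow(Add(Add(54, 79), Rational(1, 16)), 2) = Pow(Add(133, Rational(1, 16)), 2) = Pow(Rational(2129, 16), 2) = Rational(4532641, 256)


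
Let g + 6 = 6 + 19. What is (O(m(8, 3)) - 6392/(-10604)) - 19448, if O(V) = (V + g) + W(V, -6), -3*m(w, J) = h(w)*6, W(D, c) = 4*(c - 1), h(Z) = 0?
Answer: -51578909/2651 ≈ -19456.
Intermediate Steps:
g = 19 (g = -6 + (6 + 19) = -6 + 25 = 19)
W(D, c) = -4 + 4*c (W(D, c) = 4*(-1 + c) = -4 + 4*c)
m(w, J) = 0 (m(w, J) = -0*6 = -⅓*0 = 0)
O(V) = -9 + V (O(V) = (V + 19) + (-4 + 4*(-6)) = (19 + V) + (-4 - 24) = (19 + V) - 28 = -9 + V)
(O(m(8, 3)) - 6392/(-10604)) - 19448 = ((-9 + 0) - 6392/(-10604)) - 19448 = (-9 - 6392*(-1/10604)) - 19448 = (-9 + 1598/2651) - 19448 = -22261/2651 - 19448 = -51578909/2651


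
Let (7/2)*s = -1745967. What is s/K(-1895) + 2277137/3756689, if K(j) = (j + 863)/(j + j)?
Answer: -4143135052191321/2261526778 ≈ -1.8320e+6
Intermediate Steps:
s = -3491934/7 (s = (2/7)*(-1745967) = -3491934/7 ≈ -4.9885e+5)
K(j) = (863 + j)/(2*j) (K(j) = (863 + j)/((2*j)) = (863 + j)*(1/(2*j)) = (863 + j)/(2*j))
s/K(-1895) + 2277137/3756689 = -3491934*(-3790/(863 - 1895))/7 + 2277137/3756689 = -3491934/(7*((½)*(-1/1895)*(-1032))) + 2277137*(1/3756689) = -3491934/(7*516/1895) + 2277137/3756689 = -3491934/7*1895/516 + 2277137/3756689 = -1102869155/602 + 2277137/3756689 = -4143135052191321/2261526778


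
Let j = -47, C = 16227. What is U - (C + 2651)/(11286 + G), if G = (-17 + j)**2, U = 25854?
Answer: 198833675/7691 ≈ 25853.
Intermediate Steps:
G = 4096 (G = (-17 - 47)**2 = (-64)**2 = 4096)
U - (C + 2651)/(11286 + G) = 25854 - (16227 + 2651)/(11286 + 4096) = 25854 - 18878/15382 = 25854 - 1*9439/7691 = 25854 - 9439/7691 = 198833675/7691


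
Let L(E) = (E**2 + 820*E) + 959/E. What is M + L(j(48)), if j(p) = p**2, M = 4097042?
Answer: 26023077311/2304 ≈ 1.1295e+7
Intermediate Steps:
L(E) = E**2 + 820*E + 959/E
M + L(j(48)) = 4097042 + (959 + (48**2)**2*(820 + 48**2))/(48**2) = 4097042 + (959 + 2304**2*(820 + 2304))/2304 = 4097042 + (959 + 5308416*3124)/2304 = 4097042 + (959 + 16583491584)/2304 = 4097042 + (1/2304)*16583492543 = 4097042 + 16583492543/2304 = 26023077311/2304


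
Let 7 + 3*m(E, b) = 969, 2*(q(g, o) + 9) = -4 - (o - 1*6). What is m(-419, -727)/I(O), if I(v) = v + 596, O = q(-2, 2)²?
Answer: 962/2031 ≈ 0.47366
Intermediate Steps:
q(g, o) = -8 - o/2 (q(g, o) = -9 + (-4 - (o - 1*6))/2 = -9 + (-4 - (o - 6))/2 = -9 + (-4 - (-6 + o))/2 = -9 + (-4 + (6 - o))/2 = -9 + (2 - o)/2 = -9 + (1 - o/2) = -8 - o/2)
m(E, b) = 962/3 (m(E, b) = -7/3 + (⅓)*969 = -7/3 + 323 = 962/3)
O = 81 (O = (-8 - ½*2)² = (-8 - 1)² = (-9)² = 81)
I(v) = 596 + v
m(-419, -727)/I(O) = 962/(3*(596 + 81)) = (962/3)/677 = (962/3)*(1/677) = 962/2031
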